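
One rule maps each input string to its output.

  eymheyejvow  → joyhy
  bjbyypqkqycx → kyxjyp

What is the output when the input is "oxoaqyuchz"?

What's happening: keep every other character starting from the second (positions 2nd, 4th, 6th, ...), then move the first 3 characters to the end (rotate left by 3).
Starting from "oxoaqyuchz": after the first operation, "xaycz"; after the second, "czxay".

czxay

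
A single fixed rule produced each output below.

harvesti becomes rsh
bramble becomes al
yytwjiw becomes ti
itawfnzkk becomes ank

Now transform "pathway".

The rule is to move the first character to the end, then keep one character in every 3, starting at position 2 (positions 2nd, 5th, 8th, ...).
"pathway" → "ta".

ta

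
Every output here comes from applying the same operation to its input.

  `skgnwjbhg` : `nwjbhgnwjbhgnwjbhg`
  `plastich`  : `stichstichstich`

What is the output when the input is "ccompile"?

mpilempilempile

The pattern: delete the first 3 characters, then write the whole string 3 times in a row.
Working it through for "ccompile": intermediate "mpile", final "mpilempilempile".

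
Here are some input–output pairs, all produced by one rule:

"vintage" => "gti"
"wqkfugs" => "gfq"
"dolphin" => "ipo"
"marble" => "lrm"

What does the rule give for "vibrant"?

Each output is the input with this applied: reverse the string, then keep every other character starting from the second (positions 2nd, 4th, 6th, ...).
"vibrant" → "tnarbiv" → "nri".
(Check on "wqkfugs": → "sgufkqw" → "gfq" ✓)

nri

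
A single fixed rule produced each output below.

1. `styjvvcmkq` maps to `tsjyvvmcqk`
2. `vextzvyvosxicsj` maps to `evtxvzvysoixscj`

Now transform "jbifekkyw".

bjfikeykw

In each case the input is transformed by: swap each adjacent pair of characters (1↔2, 3↔4, ...).
Doing the same to "jbifekkyw": "bjfikeykw".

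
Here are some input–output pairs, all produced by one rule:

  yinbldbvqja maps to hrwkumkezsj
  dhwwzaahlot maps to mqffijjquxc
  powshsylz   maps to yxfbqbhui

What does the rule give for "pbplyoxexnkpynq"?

ykyuhxgngwtyhwz

The rule is to shift every letter 9 places forward in the alphabet (wrapping around).
For "pbplyoxexnkpynq" the result is "ykyuhxgngwtyhwz".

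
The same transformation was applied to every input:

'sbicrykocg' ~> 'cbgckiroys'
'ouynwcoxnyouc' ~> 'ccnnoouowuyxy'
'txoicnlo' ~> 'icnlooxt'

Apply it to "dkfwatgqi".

Each output is the input with this applied: sort the characters into alphabetical order, then swap each adjacent pair of characters (1↔2, 3↔4, ...).
Applying both steps to "dkfwatgqi": "adfgikqtw", then "dagfkitqw".

dagfkitqw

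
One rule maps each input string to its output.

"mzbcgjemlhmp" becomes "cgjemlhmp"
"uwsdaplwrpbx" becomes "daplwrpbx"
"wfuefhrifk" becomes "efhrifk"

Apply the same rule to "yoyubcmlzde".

What's happening: delete the first 3 characters.
So "yoyubcmlzde" becomes "ubcmlzde".

ubcmlzde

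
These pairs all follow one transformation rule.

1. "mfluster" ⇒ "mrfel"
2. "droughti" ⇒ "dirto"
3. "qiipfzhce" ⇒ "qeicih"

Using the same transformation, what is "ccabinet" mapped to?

ctcea

In each case the input is transformed by: take characters alternately from the front and the back (1st, last, 2nd, 2nd-last, ...), then delete the last 3 characters.
For "ccabinet", step one produces "ctceanbi"; step two turns that into "ctcea".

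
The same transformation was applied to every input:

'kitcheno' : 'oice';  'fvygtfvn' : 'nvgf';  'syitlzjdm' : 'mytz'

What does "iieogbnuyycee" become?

In each case the input is transformed by: move the last 2 characters to the front (rotate right by 2), then keep every other character starting from the second (positions 2nd, 4th, 6th, ...).
Applying that to "iieogbnuyycee" gives "eiobuy".
(Check on "syitlzjdm": → "dmsyitlzj" → "mytz" ✓)

eiobuy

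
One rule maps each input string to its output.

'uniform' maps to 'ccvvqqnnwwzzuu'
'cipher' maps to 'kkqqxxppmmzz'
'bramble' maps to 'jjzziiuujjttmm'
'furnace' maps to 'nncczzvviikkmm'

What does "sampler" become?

aaiiuuxxttmmzz

The pattern: double every character, then shift every letter 8 places forward in the alphabet (wrapping around).
So "sampler" becomes "aaiiuuxxttmmzz".
(Check on "bramble": → "bbrraammbbllee" → "jjzziiuujjttmm" ✓)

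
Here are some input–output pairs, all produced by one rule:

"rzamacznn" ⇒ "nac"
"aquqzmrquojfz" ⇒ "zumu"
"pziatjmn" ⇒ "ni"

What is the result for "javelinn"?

nv

The rule is to move the last 3 characters to the front (rotate right by 3), then keep one character in every 3, starting at position 3 (positions 3rd, 6th, 9th, ...).
Working it through for "javelinn": intermediate "innjavel", final "nv".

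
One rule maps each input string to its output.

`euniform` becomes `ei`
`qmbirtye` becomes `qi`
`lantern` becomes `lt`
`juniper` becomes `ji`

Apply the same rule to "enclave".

el

The transformation: keep one character in every 3, starting at position 1 (positions 1st, 4th, 7th, ...), then delete the last character.
On "enclave" that produces "el".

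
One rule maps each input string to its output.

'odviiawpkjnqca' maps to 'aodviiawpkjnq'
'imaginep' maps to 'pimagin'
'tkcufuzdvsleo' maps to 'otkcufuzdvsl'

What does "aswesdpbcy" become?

yaswesdpb

The rule is to move the last character to the front, then delete the last character.
Applying that to "aswesdpbcy" gives "yaswesdpb".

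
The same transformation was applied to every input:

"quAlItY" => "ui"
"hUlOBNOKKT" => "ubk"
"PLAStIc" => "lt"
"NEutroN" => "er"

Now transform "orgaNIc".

rn

The pattern: keep one character in every 3, starting at position 2 (positions 2nd, 5th, 8th, ...), then convert every letter to lowercase.
For "orgaNIc" the result is "rn".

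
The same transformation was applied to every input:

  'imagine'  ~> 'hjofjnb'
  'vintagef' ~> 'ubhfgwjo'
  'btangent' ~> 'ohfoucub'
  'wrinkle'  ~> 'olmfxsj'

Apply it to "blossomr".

The rule is to move the first 3 characters to the end (rotate left by 3), then shift every letter 1 place forward in the alphabet (wrapping around).
On "blossomr": the first step gives "ssomrblo", and the second then gives "ttpnscmp".
(Check on "imagine": → "gineima" → "hjofjnb" ✓)

ttpnscmp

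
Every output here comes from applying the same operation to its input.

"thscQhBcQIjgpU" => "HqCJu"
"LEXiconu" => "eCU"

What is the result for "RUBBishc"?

uIC

The transformation: keep one character in every 3, starting at position 2 (positions 2nd, 5th, 8th, ...), then flip the case of every letter.
Starting from "RUBBishc": after the first operation, "Uic"; after the second, "uIC".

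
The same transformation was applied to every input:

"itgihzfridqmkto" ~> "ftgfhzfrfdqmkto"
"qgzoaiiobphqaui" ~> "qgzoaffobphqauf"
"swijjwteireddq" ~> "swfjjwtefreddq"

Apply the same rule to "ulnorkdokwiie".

Looking at the pairs, the operation is to replace every "i" with "f".
On "ulnorkdokwiie" that produces "ulnorkdokwffe".

ulnorkdokwffe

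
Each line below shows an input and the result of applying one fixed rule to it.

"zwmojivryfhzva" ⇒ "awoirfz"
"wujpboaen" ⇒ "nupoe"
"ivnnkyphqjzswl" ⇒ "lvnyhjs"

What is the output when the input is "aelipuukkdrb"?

beiukd

Each output is the input with this applied: move the last character to the front, then keep every other character starting from the first (positions 1st, 3rd, 5th, ...).
Working it through for "aelipuukkdrb": intermediate "baelipuukkdr", final "beiukd".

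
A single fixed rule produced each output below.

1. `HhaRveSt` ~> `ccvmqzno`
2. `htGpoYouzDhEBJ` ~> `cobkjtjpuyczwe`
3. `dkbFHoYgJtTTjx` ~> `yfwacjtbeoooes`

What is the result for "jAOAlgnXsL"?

evjvgbisng

In each case the input is transformed by: shift every letter 5 places backward in the alphabet (wrapping around), then convert every letter to lowercase.
So "jAOAlgnXsL" becomes "evjvgbisng".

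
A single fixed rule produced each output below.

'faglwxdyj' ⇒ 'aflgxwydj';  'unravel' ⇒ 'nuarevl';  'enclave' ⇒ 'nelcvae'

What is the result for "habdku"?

Rule — swap each adjacent pair of characters (1↔2, 3↔4, ...).
"habdku" → "ahdbuk".

ahdbuk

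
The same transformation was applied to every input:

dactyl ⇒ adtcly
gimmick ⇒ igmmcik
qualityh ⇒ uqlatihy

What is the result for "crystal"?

rcsyatl

The rule is to swap each adjacent pair of characters (1↔2, 3↔4, ...).
So "crystal" becomes "rcsyatl".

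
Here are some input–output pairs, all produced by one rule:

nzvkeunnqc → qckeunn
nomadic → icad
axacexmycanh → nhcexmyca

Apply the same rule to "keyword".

Each output is the input with this applied: delete the first 3 characters, then move the last 2 characters to the front (rotate right by 2).
For "keyword", step one produces "word"; step two turns that into "rdwo".

rdwo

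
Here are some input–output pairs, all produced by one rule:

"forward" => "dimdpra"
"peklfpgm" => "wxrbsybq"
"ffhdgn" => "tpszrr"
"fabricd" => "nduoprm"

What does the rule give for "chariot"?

What's happening: move the first 2 characters to the end (rotate left by 2), then shift every letter 12 places forward in the alphabet (wrapping around).
For "chariot" the result is "mduafot".

mduafot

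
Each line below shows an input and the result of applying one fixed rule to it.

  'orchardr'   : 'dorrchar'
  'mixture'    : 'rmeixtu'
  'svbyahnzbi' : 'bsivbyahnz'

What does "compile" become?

The rule is to swap the first and last characters, then move the last 2 characters to the front (rotate right by 2).
Starting from "compile": after the first operation, "eompilc"; after the second, "lceompi".

lceompi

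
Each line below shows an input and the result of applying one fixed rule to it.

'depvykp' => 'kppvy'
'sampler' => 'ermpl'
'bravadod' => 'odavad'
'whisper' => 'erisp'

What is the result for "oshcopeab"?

abhcope

What's happening: delete the first 2 characters, then move the last 2 characters to the front (rotate right by 2).
"oshcopeab" → "abhcope".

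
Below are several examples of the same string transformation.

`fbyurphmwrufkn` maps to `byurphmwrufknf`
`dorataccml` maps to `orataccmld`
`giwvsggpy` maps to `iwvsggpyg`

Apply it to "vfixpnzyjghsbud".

fixpnzyjghsbudv

What's happening: move the first character to the end.
On "vfixpnzyjghsbud" that produces "fixpnzyjghsbudv".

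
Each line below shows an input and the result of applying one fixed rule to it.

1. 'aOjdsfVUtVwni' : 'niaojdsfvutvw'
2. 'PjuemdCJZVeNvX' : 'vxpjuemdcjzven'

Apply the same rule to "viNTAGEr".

ervintag

Each output is the input with this applied: move the last 2 characters to the front (rotate right by 2), then convert every letter to lowercase.
"viNTAGEr" → "ErviNTAG" → "ervintag".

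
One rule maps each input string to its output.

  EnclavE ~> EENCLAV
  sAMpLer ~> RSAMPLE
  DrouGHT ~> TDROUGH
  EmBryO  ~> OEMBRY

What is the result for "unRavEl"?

LUNRAVE

Each output is the input with this applied: move the last character to the front, then convert every letter to uppercase.
Applying both steps to "unRavEl": "lunRavE", then "LUNRAVE".
(Check on "EnclavE": → "EEnclav" → "EENCLAV" ✓)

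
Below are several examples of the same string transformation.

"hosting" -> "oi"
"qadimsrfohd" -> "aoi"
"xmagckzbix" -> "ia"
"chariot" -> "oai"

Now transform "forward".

oa

Looking at the pairs, the operation is to take characters alternately from the front and the back (1st, last, 2nd, 2nd-last, ...), then keep only the vowels.
Working it through for "forward": intermediate "fdorraw", final "oa".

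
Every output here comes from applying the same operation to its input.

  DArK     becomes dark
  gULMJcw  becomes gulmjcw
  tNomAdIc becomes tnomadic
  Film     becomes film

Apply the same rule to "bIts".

bits

Looking at the pairs, the operation is to convert every letter to lowercase.
"bIts" → "bits".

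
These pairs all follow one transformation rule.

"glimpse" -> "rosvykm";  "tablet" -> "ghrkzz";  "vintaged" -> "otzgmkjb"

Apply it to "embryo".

shxeuk

Rule — move the first character to the end, then shift every letter 6 places forward in the alphabet (wrapping around).
"embryo" → "mbryoe" → "shxeuk".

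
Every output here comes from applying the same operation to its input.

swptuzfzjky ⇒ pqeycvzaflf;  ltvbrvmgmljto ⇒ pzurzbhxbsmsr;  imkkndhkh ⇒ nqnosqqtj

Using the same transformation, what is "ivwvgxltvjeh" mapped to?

Each output is the input with this applied: move the last 3 characters to the front (rotate right by 3), then shift every letter 6 places forward in the alphabet (wrapping around).
"ivwvgxltvjeh" → "jehivwvgxltv" → "pknobcbmdrzb".

pknobcbmdrzb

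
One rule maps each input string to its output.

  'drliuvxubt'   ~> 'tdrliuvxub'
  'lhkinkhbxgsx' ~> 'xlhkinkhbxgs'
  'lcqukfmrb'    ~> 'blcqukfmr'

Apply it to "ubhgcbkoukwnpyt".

Each output is the input with this applied: move the last character to the front.
So "ubhgcbkoukwnpyt" becomes "tubhgcbkoukwnpy".

tubhgcbkoukwnpy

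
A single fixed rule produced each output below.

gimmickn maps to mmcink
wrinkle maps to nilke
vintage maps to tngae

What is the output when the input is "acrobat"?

orabt

What's happening: swap each adjacent pair of characters (1↔2, 3↔4, ...), then delete the first 2 characters.
Working it through for "acrobat": intermediate "caorabt", final "orabt".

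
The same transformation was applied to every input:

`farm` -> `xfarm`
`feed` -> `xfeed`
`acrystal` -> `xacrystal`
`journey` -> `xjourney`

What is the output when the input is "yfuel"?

xyfuel

Rule — prepend "x".
Doing the same to "yfuel": "xyfuel".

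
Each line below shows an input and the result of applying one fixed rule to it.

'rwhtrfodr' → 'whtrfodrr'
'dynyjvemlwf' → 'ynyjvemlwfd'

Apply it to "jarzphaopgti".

arzphaopgtij

Looking at the pairs, the operation is to move the first character to the end.
"jarzphaopgti" → "arzphaopgtij".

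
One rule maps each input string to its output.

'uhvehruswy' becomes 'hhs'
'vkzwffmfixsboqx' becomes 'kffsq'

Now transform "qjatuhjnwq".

Each output is the input with this applied: keep one character in every 3, starting at position 2 (positions 2nd, 5th, 8th, ...).
"qjatuhjnwq" → "jun".

jun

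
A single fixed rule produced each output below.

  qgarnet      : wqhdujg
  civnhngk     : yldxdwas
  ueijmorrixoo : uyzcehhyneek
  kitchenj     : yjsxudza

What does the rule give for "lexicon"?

The pattern: move the first character to the end, then shift every letter 10 places backward in the alphabet (wrapping around).
Working it through for "lexicon": intermediate "exiconl", final "unysedb".

unysedb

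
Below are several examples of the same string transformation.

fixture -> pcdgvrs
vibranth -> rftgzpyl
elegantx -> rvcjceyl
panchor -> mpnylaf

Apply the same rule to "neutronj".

Rule — shift every letter 2 places backward in the alphabet (wrapping around), then move the last 2 characters to the front (rotate right by 2).
"neutronj" → "lhlcsrpm".

lhlcsrpm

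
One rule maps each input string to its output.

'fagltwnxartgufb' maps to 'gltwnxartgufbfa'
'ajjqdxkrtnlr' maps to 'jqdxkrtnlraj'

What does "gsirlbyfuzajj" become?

In each case the input is transformed by: move the first 2 characters to the end (rotate left by 2).
For "gsirlbyfuzajj" the result is "irlbyfuzajjgs".

irlbyfuzajjgs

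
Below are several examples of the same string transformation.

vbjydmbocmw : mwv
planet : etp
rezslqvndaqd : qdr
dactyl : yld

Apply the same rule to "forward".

rdf

Rule — move the last 2 characters to the front (rotate right by 2), then keep only the first 3 characters.
On "forward": the first step gives "rdforwa", and the second then gives "rdf".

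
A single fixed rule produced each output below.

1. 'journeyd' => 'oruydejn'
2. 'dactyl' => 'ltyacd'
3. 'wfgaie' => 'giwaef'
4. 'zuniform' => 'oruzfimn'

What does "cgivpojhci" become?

In each case the input is transformed by: sort the characters into alphabetical order, then swap the front and back halves of the string.
Starting from "cgivpojhci": after the first operation, "ccghiijopv"; after the second, "ijopvccghi".

ijopvccghi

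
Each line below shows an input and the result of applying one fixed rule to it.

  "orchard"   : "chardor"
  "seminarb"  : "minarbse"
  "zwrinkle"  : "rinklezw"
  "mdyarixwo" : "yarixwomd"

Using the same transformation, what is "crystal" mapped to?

ystalcr

The rule is to move the first 2 characters to the end (rotate left by 2).
On "crystal" that produces "ystalcr".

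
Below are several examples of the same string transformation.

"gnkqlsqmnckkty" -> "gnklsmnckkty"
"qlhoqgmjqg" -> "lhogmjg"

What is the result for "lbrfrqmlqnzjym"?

lbrfrmlnzjym

Rule — remove every "q".
Doing the same to "lbrfrqmlqnzjym": "lbrfrmlnzjym".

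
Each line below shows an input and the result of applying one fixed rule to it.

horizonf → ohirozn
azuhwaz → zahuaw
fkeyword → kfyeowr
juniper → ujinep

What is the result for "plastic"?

lpsait

In each case the input is transformed by: delete the last character, then swap each adjacent pair of characters (1↔2, 3↔4, ...).
Working it through for "plastic": intermediate "plasti", final "lpsait".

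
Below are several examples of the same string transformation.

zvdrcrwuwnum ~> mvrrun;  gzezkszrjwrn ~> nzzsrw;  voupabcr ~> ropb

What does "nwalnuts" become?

The pattern: move the last character to the front, then keep every other character starting from the first (positions 1st, 3rd, 5th, ...).
For "nwalnuts", step one produces "snwalnut"; step two turns that into "swlu".

swlu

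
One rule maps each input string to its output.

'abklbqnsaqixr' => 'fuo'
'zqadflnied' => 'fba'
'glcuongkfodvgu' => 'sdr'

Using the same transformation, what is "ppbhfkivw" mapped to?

fst

The transformation: shift every letter 3 places backward in the alphabet (wrapping around), then keep only the last 3 characters.
Working it through for "ppbhfkivw": intermediate "mmyechfst", final "fst".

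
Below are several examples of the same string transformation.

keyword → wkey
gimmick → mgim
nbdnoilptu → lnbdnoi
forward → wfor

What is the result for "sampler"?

Each output is the input with this applied: delete the last 3 characters, then move the last character to the front.
Applying both steps to "sampler": "samp", then "psam".

psam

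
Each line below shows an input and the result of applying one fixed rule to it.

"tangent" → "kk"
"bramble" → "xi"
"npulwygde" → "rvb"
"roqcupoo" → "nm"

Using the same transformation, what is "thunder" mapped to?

Rule — keep one character in every 3, starting at position 3 (positions 3rd, 6th, 9th, ...), then shift every letter 3 places backward in the alphabet (wrapping around).
Starting from "thunder": after the first operation, "ue"; after the second, "rb".

rb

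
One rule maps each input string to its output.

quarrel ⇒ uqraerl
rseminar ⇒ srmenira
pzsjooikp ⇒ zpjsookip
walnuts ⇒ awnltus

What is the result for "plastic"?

The transformation: swap each adjacent pair of characters (1↔2, 3↔4, ...).
On "plastic" that produces "lpsaitc".

lpsaitc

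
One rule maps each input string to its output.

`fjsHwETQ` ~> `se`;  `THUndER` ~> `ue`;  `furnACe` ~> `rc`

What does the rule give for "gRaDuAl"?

aa

Looking at the pairs, the operation is to keep one character in every 3, starting at position 3 (positions 3rd, 6th, 9th, ...), then convert every letter to lowercase.
On "gRaDuAl": the first step gives "aA", and the second then gives "aa".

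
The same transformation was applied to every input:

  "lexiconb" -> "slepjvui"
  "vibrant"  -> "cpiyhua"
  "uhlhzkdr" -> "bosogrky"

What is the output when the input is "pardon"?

In each case the input is transformed by: shift every letter 7 places forward in the alphabet (wrapping around).
"pardon" → "whykvu".

whykvu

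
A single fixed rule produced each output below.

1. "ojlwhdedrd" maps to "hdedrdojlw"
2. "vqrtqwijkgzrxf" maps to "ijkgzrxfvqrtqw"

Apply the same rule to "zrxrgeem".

Rule — move the last character to the front, then swap the front and back halves of the string.
For "zrxrgeem" the result is "rgeemzrx".

rgeemzrx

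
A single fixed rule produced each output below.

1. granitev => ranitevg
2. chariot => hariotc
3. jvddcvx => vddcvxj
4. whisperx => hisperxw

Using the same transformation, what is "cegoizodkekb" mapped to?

egoizodkekbc

The pattern: move the first character to the end.
On "cegoizodkekb" that produces "egoizodkekbc".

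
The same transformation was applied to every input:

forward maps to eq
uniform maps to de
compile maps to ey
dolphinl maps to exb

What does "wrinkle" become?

ha

In each case the input is transformed by: keep one character in every 3, starting at position 2 (positions 2nd, 5th, 8th, ...), then shift every letter 10 places backward in the alphabet (wrapping around).
Working it through for "wrinkle": intermediate "rk", final "ha".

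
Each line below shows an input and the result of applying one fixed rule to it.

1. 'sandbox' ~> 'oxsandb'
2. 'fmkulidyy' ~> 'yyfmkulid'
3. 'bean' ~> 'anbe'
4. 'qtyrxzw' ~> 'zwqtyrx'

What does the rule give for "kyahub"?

ubkyah

Looking at the pairs, the operation is to move the last 2 characters to the front (rotate right by 2).
Doing the same to "kyahub": "ubkyah".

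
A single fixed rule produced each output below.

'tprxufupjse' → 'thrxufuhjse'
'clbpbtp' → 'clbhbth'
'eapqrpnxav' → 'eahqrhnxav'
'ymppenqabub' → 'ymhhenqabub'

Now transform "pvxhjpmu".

hvxhjhmu

Each output is the input with this applied: replace every "p" with "h".
So "pvxhjpmu" becomes "hvxhjhmu".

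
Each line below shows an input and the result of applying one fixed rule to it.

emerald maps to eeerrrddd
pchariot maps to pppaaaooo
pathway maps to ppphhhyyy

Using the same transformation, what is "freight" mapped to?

fffiiittt

The transformation: keep one character in every 3, starting at position 1 (positions 1st, 4th, 7th, ...), then repeat every character 3 times.
Starting from "freight": after the first operation, "fit"; after the second, "fffiiittt".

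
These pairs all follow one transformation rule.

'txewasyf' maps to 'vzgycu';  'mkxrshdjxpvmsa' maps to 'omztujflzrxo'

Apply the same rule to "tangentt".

vcpigp

Looking at the pairs, the operation is to shift every letter 2 places forward in the alphabet (wrapping around), then delete the last 2 characters.
Applying that to "tangentt" gives "vcpigp".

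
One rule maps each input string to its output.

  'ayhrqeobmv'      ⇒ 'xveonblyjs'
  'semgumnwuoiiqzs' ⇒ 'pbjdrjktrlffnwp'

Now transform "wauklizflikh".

txrhifwcifhe

The rule is to shift every letter 3 places backward in the alphabet (wrapping around).
For "wauklizflikh" the result is "txrhifwcifhe".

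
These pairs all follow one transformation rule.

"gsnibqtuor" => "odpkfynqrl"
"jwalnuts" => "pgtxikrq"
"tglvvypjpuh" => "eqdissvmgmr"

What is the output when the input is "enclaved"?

The transformation: shift every letter 3 places backward in the alphabet (wrapping around), then move the last character to the front.
Starting from "enclaved": after the first operation, "bkzixsba"; after the second, "abkzixsb".

abkzixsb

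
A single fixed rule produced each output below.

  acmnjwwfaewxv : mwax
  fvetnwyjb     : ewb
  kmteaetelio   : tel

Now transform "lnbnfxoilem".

Looking at the pairs, the operation is to keep one character in every 3, starting at position 3 (positions 3rd, 6th, 9th, ...).
On "lnbnfxoilem" that produces "bxl".

bxl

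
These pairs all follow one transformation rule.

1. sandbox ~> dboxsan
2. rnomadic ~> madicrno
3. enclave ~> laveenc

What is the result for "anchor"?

horanc

The pattern: move the first 3 characters to the end (rotate left by 3).
On "anchor" that produces "horanc".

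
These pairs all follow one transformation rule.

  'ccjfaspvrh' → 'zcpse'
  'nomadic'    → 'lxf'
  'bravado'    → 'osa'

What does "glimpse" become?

ijp

Looking at the pairs, the operation is to shift every letter 3 places backward in the alphabet (wrapping around), then keep every other character starting from the second (positions 2nd, 4th, 6th, ...).
Applying both steps to "glimpse": "difjmpb", then "ijp".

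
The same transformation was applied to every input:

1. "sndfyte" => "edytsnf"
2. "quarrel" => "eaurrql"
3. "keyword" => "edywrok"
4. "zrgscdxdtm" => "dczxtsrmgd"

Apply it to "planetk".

eatpnlk

In each case the input is transformed by: sort the characters into reverse alphabetical order, then move the last 2 characters to the front (rotate right by 2).
On "planetk" that produces "eatpnlk".
(Check on "sndfyte": → "ytsnfed" → "edytsnf" ✓)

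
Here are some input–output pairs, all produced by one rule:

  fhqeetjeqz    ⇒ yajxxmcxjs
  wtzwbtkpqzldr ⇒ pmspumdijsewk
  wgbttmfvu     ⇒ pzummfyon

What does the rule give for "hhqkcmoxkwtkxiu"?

The rule is to shift every letter 7 places backward in the alphabet (wrapping around).
Applying that to "hhqkcmoxkwtkxiu" gives "aajdvfhqdpmdqbn".

aajdvfhqdpmdqbn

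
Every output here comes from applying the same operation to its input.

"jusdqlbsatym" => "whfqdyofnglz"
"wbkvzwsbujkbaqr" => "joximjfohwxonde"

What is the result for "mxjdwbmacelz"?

The pattern: shift every letter 13 places forward in the alphabet (wrapping around) — i.e. ROT13.
"mxjdwbmacelz" → "zkwqjoznprym".

zkwqjoznprym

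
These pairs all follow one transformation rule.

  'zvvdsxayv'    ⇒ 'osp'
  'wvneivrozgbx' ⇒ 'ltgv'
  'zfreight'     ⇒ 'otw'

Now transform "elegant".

In each case the input is transformed by: shift every letter 11 places backward in the alphabet (wrapping around), then keep one character in every 3, starting at position 1 (positions 1st, 4th, 7th, ...).
On "elegant": the first step gives "tatvpci", and the second then gives "tvi".

tvi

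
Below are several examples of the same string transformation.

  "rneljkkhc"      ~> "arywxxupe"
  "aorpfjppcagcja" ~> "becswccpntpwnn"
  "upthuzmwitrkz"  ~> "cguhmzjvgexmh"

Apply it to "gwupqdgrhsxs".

The rule is to move the first character to the end, then shift every letter 13 places forward in the alphabet (wrapping around) — i.e. ROT13.
On "gwupqdgrhsxs": the first step gives "wupqdgrhsxsg", and the second then gives "jhcdqteufkft".
(Check on "aorpfjppcagcja": → "orpfjppcagcjaa" → "becswccpntpwnn" ✓)

jhcdqteufkft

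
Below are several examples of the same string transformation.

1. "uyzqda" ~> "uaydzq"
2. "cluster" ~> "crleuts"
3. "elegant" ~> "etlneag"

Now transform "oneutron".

In each case the input is transformed by: take characters alternately from the front and the back (1st, last, 2nd, 2nd-last, ...).
Applying that to "oneutron" gives "onnoerut".

onnoerut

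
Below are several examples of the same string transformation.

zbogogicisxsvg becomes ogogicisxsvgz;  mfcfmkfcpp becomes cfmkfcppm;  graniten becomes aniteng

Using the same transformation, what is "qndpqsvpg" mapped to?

Each output is the input with this applied: move the first 2 characters to the end (rotate left by 2), then delete the last character.
"qndpqsvpg" → "dpqsvpgqn" → "dpqsvpgq".

dpqsvpgq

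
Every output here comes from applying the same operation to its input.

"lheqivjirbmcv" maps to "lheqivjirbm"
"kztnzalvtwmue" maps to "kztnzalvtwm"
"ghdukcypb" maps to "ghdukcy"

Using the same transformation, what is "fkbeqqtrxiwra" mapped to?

In each case the input is transformed by: delete the last 2 characters.
"fkbeqqtrxiwra" → "fkbeqqtrxiw".

fkbeqqtrxiw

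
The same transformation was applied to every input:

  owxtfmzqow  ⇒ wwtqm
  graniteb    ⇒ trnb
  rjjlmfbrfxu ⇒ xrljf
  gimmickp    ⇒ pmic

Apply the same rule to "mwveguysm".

wuse

The pattern: keep every other character starting from the second (positions 2nd, 4th, 6th, ...), then sort the characters into reverse alphabetical order.
On "mwveguysm" that produces "wuse".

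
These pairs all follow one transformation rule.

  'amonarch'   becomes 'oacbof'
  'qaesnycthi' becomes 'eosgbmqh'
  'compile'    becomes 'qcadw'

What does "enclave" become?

Each output is the input with this applied: delete the last 2 characters, then shift every letter 12 places backward in the alphabet (wrapping around).
Working it through for "enclave": intermediate "encla", final "sbqzo".

sbqzo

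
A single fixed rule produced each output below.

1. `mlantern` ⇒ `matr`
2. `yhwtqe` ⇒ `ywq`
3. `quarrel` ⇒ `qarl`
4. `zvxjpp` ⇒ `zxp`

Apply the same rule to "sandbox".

snbx

The rule is to keep every other character starting from the first (positions 1st, 3rd, 5th, ...).
For "sandbox" the result is "snbx".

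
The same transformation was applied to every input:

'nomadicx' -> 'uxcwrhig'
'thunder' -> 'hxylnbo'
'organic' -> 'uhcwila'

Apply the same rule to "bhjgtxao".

The transformation: shift every letter 6 places backward in the alphabet (wrapping around), then move the first 3 characters to the end (rotate left by 3).
Working it through for "bhjgtxao": intermediate "vbdanrui", final "anruivbd".

anruivbd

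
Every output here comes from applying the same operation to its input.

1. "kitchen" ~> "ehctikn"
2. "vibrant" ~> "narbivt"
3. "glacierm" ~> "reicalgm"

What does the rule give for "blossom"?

ossolbm

The transformation: reverse the string, then move the first character to the end.
Starting from "blossom": after the first operation, "mossolb"; after the second, "ossolbm".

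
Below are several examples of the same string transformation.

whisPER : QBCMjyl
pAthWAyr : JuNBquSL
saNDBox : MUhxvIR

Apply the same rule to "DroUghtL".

What's happening: shift every letter 6 places backward in the alphabet (wrapping around), then flip the case of every letter.
For "DroUghtL", step one produces "XliOabnF"; step two turns that into "xLIoABNf".

xLIoABNf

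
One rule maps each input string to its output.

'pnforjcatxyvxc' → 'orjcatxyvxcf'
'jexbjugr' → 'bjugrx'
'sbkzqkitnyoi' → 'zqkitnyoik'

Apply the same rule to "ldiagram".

The pattern: delete the first 2 characters, then move the first character to the end.
Working it through for "ldiagram": intermediate "iagram", final "agrami".

agrami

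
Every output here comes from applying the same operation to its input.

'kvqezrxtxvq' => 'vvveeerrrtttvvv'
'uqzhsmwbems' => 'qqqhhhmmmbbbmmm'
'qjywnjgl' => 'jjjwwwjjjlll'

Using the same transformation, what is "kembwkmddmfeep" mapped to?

In each case the input is transformed by: keep every other character starting from the second (positions 2nd, 4th, 6th, ...), then repeat every character 3 times.
Applying both steps to "kembwkmddmfeep": "ebkdmep", then "eeebbbkkkdddmmmeeeppp".

eeebbbkkkdddmmmeeeppp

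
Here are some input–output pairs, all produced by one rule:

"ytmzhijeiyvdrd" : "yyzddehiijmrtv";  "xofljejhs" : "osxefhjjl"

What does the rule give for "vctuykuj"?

Looking at the pairs, the operation is to sort the characters into alphabetical order, then move the last 3 characters to the front (rotate right by 3).
"vctuykuj" → "cjktuuvy" → "uvycjktu".

uvycjktu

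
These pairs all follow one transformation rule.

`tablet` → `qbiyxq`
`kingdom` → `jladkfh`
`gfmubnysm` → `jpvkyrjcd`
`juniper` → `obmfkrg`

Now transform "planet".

qbkxim

What's happening: reverse the string, then shift every letter 3 places backward in the alphabet (wrapping around).
Starting from "planet": after the first operation, "tenalp"; after the second, "qbkxim".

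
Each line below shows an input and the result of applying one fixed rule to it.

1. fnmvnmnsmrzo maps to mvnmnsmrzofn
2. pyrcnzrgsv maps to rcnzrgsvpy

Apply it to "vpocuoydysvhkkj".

In each case the input is transformed by: move the first 2 characters to the end (rotate left by 2).
"vpocuoydysvhkkj" → "ocuoydysvhkkjvp".

ocuoydysvhkkjvp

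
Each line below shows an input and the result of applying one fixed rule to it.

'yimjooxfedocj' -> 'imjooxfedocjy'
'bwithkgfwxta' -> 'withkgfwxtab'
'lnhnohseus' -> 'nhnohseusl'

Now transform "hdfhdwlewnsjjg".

The rule is to move the first character to the end.
On "hdfhdwlewnsjjg" that produces "dfhdwlewnsjjgh".

dfhdwlewnsjjgh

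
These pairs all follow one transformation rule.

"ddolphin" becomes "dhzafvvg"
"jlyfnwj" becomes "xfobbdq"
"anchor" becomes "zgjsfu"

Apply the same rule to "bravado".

nsvgtjs

Each output is the input with this applied: shift every letter 8 places backward in the alphabet (wrapping around), then move the first 3 characters to the end (rotate left by 3).
Applying that to "bravado" gives "nsvgtjs".
(Check on "jlyfnwj": → "bdqxfob" → "xfobbdq" ✓)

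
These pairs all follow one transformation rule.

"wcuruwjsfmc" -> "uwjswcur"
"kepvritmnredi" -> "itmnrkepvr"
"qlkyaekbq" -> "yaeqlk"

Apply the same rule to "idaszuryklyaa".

uryklidasz

In each case the input is transformed by: delete the last 3 characters, then swap the front and back halves of the string.
Working it through for "idaszuryklyaa": intermediate "idaszurykl", final "uryklidasz".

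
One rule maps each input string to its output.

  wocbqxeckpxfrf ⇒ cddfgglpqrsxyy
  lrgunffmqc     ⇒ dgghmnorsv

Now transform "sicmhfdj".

degijknt

The transformation: shift every letter 1 place forward in the alphabet (wrapping around), then sort the characters into alphabetical order.
For "sicmhfdj", step one produces "tjdnigek"; step two turns that into "degijknt".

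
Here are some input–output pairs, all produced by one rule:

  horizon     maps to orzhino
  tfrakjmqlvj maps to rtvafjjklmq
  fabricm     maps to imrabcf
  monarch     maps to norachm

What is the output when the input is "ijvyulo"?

uvyijlo

What's happening: sort the characters into alphabetical order, then move the last 3 characters to the front (rotate right by 3).
Applying both steps to "ijvyulo": "ijlouvy", then "uvyijlo".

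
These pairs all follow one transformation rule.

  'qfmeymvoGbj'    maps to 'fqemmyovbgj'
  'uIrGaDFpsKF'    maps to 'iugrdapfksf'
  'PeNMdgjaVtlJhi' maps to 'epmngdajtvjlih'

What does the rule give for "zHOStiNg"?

Each output is the input with this applied: swap each adjacent pair of characters (1↔2, 3↔4, ...), then convert every letter to lowercase.
Applying both steps to "zHOStiNg": "HzSOitgN", then "hzsoitgn".

hzsoitgn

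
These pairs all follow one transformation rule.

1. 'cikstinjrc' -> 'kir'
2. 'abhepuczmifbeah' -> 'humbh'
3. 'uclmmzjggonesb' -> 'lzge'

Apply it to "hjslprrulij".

srl

The rule is to keep one character in every 3, starting at position 3 (positions 3rd, 6th, 9th, ...).
"hjslprrulij" → "srl".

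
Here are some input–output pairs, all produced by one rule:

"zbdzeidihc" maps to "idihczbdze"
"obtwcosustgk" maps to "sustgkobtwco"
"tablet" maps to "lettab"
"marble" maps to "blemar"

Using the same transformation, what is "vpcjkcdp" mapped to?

Rule — swap the front and back halves of the string.
Applying that to "vpcjkcdp" gives "kcdpvpcj".

kcdpvpcj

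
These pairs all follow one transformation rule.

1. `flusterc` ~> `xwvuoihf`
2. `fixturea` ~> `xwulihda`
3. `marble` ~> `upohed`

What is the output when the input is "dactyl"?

The pattern: shift every letter 3 places forward in the alphabet (wrapping around), then sort the characters into reverse alphabetical order.
Working it through for "dactyl": intermediate "gdfwbo", final "wogfdb".

wogfdb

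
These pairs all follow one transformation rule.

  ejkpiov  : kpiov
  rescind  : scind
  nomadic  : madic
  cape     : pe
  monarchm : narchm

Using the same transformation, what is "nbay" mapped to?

In each case the input is transformed by: delete the first 2 characters.
Doing the same to "nbay": "ay".

ay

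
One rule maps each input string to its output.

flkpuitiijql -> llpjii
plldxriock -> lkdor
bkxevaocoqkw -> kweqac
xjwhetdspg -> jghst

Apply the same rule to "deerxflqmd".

edrqf

Rule — keep every other character starting from the second (positions 2nd, 4th, 6th, ...), then take characters alternately from the front and the back (1st, last, 2nd, 2nd-last, ...).
Starting from "deerxflqmd": after the first operation, "erfqd"; after the second, "edrqf".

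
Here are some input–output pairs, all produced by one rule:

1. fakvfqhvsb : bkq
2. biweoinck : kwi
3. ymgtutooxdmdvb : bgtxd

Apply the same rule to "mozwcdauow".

wzd

Rule — move the last 2 characters to the front (rotate right by 2), then keep one character in every 3, starting at position 2 (positions 2nd, 5th, 8th, ...).
Applying both steps to "mozwcdauow": "owmozwcdau", then "wzd".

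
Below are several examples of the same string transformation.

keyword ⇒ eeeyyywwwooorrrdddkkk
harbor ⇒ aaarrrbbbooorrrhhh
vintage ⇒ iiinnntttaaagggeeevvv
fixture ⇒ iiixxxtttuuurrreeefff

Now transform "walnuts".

Looking at the pairs, the operation is to repeat every character 3 times, then move the first 3 characters to the end (rotate left by 3).
"walnuts" → "wwwaaalllnnnuuutttsss" → "aaalllnnnuuutttssswww".

aaalllnnnuuutttssswww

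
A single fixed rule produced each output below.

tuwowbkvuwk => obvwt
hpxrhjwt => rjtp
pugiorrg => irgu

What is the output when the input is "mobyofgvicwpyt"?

yfvcpto

The rule is to move the first 2 characters to the end (rotate left by 2), then keep every other character starting from the second (positions 2nd, 4th, 6th, ...).
Working it through for "mobyofgvicwpyt": intermediate "byofgvicwpytmo", final "yfvcpto".
(Check on "hpxrhjwt": → "xrhjwthp" → "rjtp" ✓)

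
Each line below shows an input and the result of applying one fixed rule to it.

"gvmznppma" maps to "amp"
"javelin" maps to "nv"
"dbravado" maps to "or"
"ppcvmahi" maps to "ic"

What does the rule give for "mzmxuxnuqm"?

Each output is the input with this applied: move the last 3 characters to the front (rotate right by 3), then keep one character in every 3, starting at position 3 (positions 3rd, 6th, 9th, ...).
Starting from "mzmxuxnuqm": after the first operation, "uqmmzmxuxn"; after the second, "mmx".
(Check on "gvmznppma": → "pmagvmznp" → "amp" ✓)

mmx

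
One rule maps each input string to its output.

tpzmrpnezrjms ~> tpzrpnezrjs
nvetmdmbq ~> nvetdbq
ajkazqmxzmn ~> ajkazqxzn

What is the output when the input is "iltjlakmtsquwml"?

Each output is the input with this applied: remove every "m".
For "iltjlakmtsquwml" the result is "iltjlaktsquwl".

iltjlaktsquwl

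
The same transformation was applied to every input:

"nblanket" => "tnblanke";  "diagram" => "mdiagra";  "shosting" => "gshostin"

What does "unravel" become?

lunrave

What's happening: move the last character to the front.
On "unravel" that produces "lunrave".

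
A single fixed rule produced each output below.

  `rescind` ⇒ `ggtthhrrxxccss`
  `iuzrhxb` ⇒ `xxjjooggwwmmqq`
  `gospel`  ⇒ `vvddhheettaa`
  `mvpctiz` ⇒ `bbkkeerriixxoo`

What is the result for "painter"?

eeppxxcciittgg

The pattern: double every character, then shift every letter 11 places backward in the alphabet (wrapping around).
On "painter": the first step gives "ppaaiinntteerr", and the second then gives "eeppxxcciittgg".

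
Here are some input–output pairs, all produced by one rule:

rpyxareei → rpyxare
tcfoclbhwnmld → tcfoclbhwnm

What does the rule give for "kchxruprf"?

kchxrup

The pattern: delete the last 2 characters.
So "kchxruprf" becomes "kchxrup".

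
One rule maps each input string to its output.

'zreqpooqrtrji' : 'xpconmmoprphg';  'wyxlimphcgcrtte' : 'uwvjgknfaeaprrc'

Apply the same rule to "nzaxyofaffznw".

lxyvwmdyddxlu

Each output is the input with this applied: shift every letter 2 places backward in the alphabet (wrapping around).
Doing the same to "nzaxyofaffznw": "lxyvwmdyddxlu".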